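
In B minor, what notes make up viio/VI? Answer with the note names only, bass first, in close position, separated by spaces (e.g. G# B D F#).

F# A C

The slash marks an applied leading-tone chord: viio of VI. In B minor, VI is G, so the leading tone to it is F#, a half step below.
Building a diminished triad on F# gives F#-A-C.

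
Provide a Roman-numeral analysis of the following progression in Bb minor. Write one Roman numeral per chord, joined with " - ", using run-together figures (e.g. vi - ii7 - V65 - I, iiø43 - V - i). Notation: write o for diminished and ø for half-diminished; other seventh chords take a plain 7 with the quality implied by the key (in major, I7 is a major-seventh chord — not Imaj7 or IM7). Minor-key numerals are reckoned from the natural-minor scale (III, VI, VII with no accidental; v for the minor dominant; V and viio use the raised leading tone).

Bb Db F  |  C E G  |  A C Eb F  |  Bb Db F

i - V/V - V65 - i

Bb-Db-F: minor triad on Bb = scale degree 1 → i.
C-E-G: a major triad on C, the applied dominant of V → V/V.
A-C-Eb-F: root F is the dominant; dominant seventh chord there is V65.
Bb-Db-F: minor triad on Bb = scale degree 1 → i.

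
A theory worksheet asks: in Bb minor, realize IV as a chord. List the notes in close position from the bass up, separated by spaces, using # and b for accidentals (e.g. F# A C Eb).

Eb G Bb

Scale degree 4 in Bb minor is Eb; here the chord built on it is altered to a major triad. IV is the major subdominant, borrowed from the parallel major.
So the chord is Eb-G-Bb, a major triad.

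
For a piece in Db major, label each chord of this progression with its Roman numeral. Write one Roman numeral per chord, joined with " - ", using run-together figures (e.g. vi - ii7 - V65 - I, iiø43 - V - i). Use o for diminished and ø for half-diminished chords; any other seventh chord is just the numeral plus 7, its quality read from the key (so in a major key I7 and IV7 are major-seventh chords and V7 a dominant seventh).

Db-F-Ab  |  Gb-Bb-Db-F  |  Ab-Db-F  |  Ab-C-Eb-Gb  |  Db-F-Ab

I - IV7 - I64 - V7 - I

Db-F-Ab: root Db is the tonic; major triad there is I.
Gb-Bb-Db-F has root Gb, degree 4 in Db major, so IV7.
Ab-Db-F: root Db is the tonic; major triad there is I64.
Ab-C-Eb-Gb: root Ab is the dominant; dominant seventh chord there is V7.
Db-F-Ab: major triad on Db = scale degree 1 → I.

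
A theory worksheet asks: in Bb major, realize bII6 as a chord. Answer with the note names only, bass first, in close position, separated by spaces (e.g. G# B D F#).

Eb Gb Cb

Scale degree 2 in Bb major is C; lowering it a half step gives Cb. bII6 is the Neapolitan sixth — a major triad on the lowered second degree, here in its customary first inversion.
So the chord is Cb-Eb-Gb.
The figured bass 6 indicates first inversion, placing the third (Eb) in the bass: Eb-Gb-Cb.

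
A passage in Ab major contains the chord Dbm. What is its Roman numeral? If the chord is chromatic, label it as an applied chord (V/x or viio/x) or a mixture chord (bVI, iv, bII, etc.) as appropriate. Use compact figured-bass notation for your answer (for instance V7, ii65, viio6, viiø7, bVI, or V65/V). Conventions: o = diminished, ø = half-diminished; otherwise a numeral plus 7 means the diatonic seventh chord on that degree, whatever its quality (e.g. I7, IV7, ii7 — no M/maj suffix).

iv

The pitches Db-Fb-Ab form a minor triad rooted on Db.
Db is the fourth degree of Ab major. This is the minor subdominant, borrowed from the parallel minor.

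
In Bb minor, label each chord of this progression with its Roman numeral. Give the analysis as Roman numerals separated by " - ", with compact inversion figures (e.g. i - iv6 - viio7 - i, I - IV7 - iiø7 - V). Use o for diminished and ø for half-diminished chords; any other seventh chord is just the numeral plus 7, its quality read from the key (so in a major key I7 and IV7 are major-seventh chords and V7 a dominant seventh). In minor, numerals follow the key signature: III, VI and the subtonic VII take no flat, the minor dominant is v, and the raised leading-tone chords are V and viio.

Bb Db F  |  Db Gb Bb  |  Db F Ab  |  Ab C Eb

i - VI64 - III - VII

Bb-Db-F: root Bb is the tonic; minor triad there is i.
Db-Gb-Bb has root Gb, degree 6 in Bb minor, so VI64.
Db-F-Ab: root Db is the mediant; major triad there is III.
Ab-C-Eb has root Ab, degree 7 in Bb minor, so VII.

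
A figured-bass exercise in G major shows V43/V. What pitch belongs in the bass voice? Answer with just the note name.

The applied chord V43/V is rooted on A: A-C#-E-G.
The figure 43 means second inversion — the fifth is in the bass.

E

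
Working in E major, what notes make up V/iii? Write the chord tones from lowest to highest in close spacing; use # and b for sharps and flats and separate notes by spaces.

D# F## A#

The slash means an applied dominant: we want the dominant of iii. In E major, iii is G# minor, and its dominant is built on D#.
Building a major triad on D# gives D#-F##-A#.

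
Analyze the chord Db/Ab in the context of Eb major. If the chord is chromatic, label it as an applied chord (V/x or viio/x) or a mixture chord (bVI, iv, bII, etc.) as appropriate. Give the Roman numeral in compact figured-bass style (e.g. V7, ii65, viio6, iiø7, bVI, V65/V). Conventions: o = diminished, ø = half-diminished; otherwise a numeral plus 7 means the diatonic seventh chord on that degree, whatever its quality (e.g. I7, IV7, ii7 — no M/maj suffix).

bVII64

The pitches Db-F-Ab form a major triad rooted on Db.
Db is the lowered seventh degree of Eb major (diatonic 7 would be D). This is a major triad on the lowered seventh degree (the subtonic), borrowed from the parallel minor.
With Ab in the bass the chord is in second inversion, so the figured bass is 64.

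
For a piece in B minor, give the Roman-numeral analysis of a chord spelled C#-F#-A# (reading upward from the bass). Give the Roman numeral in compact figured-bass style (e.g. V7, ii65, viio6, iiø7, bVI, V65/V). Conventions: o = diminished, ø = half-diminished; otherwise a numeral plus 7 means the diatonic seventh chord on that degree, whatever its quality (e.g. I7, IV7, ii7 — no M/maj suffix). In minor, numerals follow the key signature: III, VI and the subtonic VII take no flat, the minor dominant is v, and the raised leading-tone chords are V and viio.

V64

Stacked in thirds the chord is F#-A#-C#: a major triad on F#.
In B minor, F# is the dominant; the diatonic major triad there is V.
With C# in the bass the chord is in second inversion, so the figured bass is 64.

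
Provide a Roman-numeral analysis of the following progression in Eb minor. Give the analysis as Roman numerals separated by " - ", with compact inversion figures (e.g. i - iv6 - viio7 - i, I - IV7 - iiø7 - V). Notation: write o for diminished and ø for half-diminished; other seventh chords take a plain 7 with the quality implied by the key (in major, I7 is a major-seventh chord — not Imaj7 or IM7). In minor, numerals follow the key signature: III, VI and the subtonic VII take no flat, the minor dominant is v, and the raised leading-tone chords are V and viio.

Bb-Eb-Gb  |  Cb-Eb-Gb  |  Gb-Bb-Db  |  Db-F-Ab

i64 - VI - III - VII

Bb-Eb-Gb: minor triad on Eb = scale degree 1 → i64.
Cb-Eb-Gb: root Cb is the submediant; major triad there is VI.
Gb-Bb-Db: major triad on Gb = scale degree 3 → III.
Db-F-Ab: root Db is the subtonic; major triad there is VII.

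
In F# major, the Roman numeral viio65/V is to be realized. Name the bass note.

The applied chord viio65/V is rooted on B#: B#-D#-F#-A.
The figure 65 means first inversion — the third is in the bass.

D#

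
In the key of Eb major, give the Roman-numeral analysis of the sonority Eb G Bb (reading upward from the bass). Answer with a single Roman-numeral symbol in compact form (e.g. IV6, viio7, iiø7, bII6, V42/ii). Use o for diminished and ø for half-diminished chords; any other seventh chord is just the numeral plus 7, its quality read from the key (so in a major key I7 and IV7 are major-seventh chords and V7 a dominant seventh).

Stacked in thirds the chord is Eb-G-Bb: a major triad on Eb.
In Eb major, Eb is the tonic; the diatonic major triad there is I.

I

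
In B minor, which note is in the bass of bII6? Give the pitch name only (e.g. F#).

E

bII in B minor has root C; the chord is C-E-G.
The figure 6 means first inversion — the third is in the bass.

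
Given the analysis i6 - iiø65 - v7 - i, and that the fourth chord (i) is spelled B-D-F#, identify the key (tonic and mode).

B minor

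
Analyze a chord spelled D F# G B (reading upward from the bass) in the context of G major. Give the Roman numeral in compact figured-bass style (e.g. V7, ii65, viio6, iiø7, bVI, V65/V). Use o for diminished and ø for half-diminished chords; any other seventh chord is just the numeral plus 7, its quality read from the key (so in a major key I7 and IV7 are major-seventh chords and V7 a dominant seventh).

I43

The pitches G-B-D-F# form a major seventh chord rooted on G.
In G major, G is the tonic; the diatonic major seventh chord there is I7.
With D in the bass the chord is in second inversion, so the figured bass is 43.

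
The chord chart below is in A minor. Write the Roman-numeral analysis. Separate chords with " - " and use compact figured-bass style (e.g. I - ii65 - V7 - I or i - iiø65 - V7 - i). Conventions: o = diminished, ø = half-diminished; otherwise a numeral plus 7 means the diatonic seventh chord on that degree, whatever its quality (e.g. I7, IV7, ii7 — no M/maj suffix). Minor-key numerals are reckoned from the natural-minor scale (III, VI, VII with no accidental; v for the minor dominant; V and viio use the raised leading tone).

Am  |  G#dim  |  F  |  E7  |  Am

i - viio - VI - V7 - i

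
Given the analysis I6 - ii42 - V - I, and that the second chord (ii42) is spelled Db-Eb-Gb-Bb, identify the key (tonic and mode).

Db major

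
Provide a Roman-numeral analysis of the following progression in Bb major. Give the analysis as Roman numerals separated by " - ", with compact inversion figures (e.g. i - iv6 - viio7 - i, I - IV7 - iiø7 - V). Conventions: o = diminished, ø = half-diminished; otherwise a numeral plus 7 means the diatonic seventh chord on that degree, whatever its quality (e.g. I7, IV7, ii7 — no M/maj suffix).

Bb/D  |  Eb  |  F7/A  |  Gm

Bb/D has root Bb, degree 1 in Bb major, so I6.
Eb has root Eb, degree 4 in Bb major, so IV.
F7/A has root F, degree 5 in Bb major, so V65.
Gm: minor triad on G = scale degree 6 → vi.

I6 - IV - V65 - vi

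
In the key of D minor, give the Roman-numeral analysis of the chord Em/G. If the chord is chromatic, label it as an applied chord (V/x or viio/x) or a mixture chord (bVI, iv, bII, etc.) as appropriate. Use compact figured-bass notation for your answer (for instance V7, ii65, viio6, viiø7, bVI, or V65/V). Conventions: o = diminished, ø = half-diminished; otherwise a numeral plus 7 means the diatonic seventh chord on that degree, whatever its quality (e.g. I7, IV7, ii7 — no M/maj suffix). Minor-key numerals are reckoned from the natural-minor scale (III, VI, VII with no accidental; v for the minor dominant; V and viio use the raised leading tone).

The pitches E-G-B form a minor triad rooted on E.
E is the second degree of D minor. This is the minor supertonic, borrowed from the parallel major (the Dorian ii).
With G in the bass the chord is in first inversion, so the figured bass is 6.

ii6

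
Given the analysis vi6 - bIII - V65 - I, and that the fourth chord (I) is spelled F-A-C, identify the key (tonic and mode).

F major

The anchor chord is a major triad on F, labeled I.
If F is scale degree 1 and the mode makes that degree carry a major triad, the tonic is F and the mode is major.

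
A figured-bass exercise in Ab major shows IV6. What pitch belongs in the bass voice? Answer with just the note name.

IV in Ab major has root Db; the chord is Db-F-Ab.
The figure 6 means first inversion — the third is in the bass.

F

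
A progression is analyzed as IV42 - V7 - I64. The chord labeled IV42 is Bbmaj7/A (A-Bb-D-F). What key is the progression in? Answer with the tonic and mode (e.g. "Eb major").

IV42 is given as A-Bb-D-F — a major seventh chord with root Bb.
IV42 on Bb implies Bb is the subdominant; that puts the tonic at F, and the uppercase numeral fits major mode.

F major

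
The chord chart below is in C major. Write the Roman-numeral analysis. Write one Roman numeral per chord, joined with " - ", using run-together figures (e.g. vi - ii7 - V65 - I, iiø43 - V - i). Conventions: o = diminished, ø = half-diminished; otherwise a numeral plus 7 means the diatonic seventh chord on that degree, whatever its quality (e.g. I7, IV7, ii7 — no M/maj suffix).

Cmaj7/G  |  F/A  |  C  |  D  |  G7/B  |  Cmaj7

I43 - IV6 - I - V/V - V65 - I7

Cmaj7/G: root C is the tonic; major seventh chord there is I43.
F/A: major triad on F = scale degree 4 → IV6.
C has root C, degree 1 in C major, so I.
D is the secondary dominant of V (major triad on D): V/V.
G7/B has root G, degree 5 in C major, so V65.
Cmaj7 has root C, degree 1 in C major, so I7.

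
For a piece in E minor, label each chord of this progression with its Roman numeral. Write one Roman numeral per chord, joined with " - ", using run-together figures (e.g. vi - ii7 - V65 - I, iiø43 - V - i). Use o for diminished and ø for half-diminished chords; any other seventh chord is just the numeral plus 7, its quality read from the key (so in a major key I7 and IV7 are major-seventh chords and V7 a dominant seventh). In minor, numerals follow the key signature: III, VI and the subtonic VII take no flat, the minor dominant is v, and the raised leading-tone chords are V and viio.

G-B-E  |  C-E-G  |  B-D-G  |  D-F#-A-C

i6 - VI - III6 - VII7

G-B-E has root E, degree 1 in E minor, so i6.
C-E-G has root C, degree 6 in E minor, so VI.
B-D-G: major triad on G = scale degree 3 → III6.
D-F#-A-C has root D, degree 7 in E minor, so VII7.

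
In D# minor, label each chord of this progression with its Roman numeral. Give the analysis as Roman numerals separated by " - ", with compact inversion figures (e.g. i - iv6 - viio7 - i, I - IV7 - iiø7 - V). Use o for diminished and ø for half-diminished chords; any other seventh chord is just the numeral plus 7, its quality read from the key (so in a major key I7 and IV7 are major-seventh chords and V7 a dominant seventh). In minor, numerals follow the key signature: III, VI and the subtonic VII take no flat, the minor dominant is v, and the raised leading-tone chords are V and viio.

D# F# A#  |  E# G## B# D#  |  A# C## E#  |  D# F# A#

i - V7/V - V - i

D#-F#-A# has root D#, degree 1 in D# minor, so i.
E#-G##-B#-D# is the secondary dominant of V (dominant seventh chord on E#): V7/V.
A#-C##-E#: root A# is the dominant; major triad there is V.
D#-F#-A#: minor triad on D# = scale degree 1 → i.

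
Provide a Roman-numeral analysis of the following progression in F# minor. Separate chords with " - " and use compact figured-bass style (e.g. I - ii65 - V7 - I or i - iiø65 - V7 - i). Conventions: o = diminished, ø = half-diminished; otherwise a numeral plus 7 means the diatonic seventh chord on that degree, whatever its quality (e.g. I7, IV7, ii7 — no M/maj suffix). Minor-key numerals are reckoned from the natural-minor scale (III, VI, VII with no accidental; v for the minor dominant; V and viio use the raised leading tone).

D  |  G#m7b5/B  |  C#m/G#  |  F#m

D has root D, degree 6 in F# minor, so VI.
G#m7b5/B has root G#, degree 2 in F# minor, so iiø65.
C#m/G#: minor triad on C# = scale degree 5 → v64.
F#m has root F#, degree 1 in F# minor, so i.

VI - iiø65 - v64 - i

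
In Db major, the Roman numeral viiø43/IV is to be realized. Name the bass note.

Cb

The applied chord viiø43/IV is rooted on F: F-Ab-Cb-Eb.
The figure 43 means second inversion — the fifth is in the bass.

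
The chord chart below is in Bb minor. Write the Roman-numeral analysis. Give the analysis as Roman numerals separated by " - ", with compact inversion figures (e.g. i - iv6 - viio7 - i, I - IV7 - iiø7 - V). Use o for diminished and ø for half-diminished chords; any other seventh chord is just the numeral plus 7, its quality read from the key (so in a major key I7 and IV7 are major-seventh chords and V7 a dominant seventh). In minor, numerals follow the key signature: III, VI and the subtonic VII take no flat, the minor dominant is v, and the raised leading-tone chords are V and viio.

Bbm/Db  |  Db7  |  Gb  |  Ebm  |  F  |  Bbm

Bbm/Db: minor triad on Bb = scale degree 1 → i6.
Db7 is the secondary dominant of VI (dominant seventh chord on Db): V7/VI.
Gb has root Gb, degree 6 in Bb minor, so VI.
Ebm: minor triad on Eb = scale degree 4 → iv.
F: root F is the dominant; major triad there is V.
Bbm: minor triad on Bb = scale degree 1 → i.

i6 - V7/VI - VI - iv - V - i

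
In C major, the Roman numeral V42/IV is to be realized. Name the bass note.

Bb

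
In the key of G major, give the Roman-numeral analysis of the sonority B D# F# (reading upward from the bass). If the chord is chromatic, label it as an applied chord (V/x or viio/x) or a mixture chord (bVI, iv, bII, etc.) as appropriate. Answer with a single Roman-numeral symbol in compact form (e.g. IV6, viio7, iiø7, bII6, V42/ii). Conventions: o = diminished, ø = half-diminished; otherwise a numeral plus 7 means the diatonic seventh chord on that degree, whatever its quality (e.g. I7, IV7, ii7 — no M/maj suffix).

The pitches B-D#-F# form a major triad rooted on B.
B is not a diatonic chord root with this quality in G major, but it lies a perfect fifth above E (vi), so the chord functions as an applied dominant of vi.

V/vi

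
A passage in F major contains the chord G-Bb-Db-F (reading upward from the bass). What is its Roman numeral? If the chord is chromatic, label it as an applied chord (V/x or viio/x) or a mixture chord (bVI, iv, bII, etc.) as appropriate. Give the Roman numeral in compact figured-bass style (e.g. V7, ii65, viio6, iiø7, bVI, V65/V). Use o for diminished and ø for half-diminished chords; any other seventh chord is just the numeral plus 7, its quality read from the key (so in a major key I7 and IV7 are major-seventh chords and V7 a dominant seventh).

Stacked in thirds the chord is G-Bb-Db-F: a half-diminished seventh chord on G.
G is the second degree of F major. This is the half-diminished supertonic seventh, borrowed from the parallel minor.

iiø7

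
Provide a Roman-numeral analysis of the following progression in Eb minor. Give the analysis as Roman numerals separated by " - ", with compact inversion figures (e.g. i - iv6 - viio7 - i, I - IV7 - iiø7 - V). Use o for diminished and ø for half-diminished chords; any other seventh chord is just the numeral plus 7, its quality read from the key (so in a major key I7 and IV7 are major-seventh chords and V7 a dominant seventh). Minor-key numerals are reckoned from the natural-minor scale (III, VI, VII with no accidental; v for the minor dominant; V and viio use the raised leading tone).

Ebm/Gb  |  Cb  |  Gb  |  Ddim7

Ebm/Gb: root Eb is the tonic; minor triad there is i6.
Cb has root Cb, degree 6 in Eb minor, so VI.
Gb: root Gb is the mediant; major triad there is III.
Ddim7: root D is the leading tone; fully diminished seventh chord there is viio7.

i6 - VI - III - viio7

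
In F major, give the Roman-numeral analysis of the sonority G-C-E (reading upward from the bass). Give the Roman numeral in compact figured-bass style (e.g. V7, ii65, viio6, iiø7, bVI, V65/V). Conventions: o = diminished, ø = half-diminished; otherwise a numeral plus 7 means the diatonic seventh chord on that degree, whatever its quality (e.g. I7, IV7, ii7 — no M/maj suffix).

V64

Stacked in thirds the chord is C-E-G: a major triad on C.
In F major, C is the dominant; the diatonic major triad there is V.
With G in the bass the chord is in second inversion, so the figured bass is 64.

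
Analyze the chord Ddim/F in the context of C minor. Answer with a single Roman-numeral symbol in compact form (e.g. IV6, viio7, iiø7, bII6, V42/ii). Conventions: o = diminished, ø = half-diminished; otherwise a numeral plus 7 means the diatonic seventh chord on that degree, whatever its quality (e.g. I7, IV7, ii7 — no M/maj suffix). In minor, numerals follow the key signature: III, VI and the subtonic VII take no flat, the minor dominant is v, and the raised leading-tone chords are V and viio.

iio6

Stacked in thirds the chord is D-F-Ab: a diminished triad on D.
In C minor, D is the supertonic; the diatonic diminished triad there is iio.
With F in the bass the chord is in first inversion, so the figured bass is 6.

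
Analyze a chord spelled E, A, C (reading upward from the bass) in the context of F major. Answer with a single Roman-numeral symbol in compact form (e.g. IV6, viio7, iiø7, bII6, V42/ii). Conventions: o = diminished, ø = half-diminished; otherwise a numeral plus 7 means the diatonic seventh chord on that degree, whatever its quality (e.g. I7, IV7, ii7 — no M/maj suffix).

iii64

The pitches A-C-E form a minor triad rooted on A.
In F major, A is the mediant; the diatonic minor triad there is iii.
With E in the bass the chord is in second inversion, so the figured bass is 64.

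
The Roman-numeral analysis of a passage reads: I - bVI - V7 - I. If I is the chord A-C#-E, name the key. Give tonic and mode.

A major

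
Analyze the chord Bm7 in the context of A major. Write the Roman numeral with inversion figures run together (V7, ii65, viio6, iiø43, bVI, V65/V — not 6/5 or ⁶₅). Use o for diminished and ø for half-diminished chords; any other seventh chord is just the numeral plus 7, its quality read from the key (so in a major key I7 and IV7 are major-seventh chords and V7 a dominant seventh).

ii7

Stacked in thirds the chord is B-D-F#-A: a minor seventh chord on B.
In A major, B is the supertonic; the diatonic minor seventh chord there is ii7.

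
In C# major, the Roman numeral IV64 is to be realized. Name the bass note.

C#

IV in C# major has root F#; the chord is F#-A#-C#.
The figure 64 means second inversion — the fifth is in the bass.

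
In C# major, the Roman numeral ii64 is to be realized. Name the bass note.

A#

ii in C# major has root D#; the chord is D#-F#-A#.
The figure 64 means second inversion — the fifth is in the bass.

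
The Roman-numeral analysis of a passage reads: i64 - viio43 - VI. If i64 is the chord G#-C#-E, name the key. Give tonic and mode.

i64 is given as G#-C#-E — a minor triad with root C#.
If C# is scale degree 1 and the mode makes that degree carry a minor triad, the tonic is C# and the mode is minor.

C# minor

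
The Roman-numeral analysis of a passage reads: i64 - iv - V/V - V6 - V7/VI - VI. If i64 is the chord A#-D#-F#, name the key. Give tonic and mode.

The chord D#m/A# is a minor triad rooted on D#; its label is i64.
If D# is scale degree 1 and the mode makes that degree carry a minor triad, the tonic is D# and the mode is minor.

D# minor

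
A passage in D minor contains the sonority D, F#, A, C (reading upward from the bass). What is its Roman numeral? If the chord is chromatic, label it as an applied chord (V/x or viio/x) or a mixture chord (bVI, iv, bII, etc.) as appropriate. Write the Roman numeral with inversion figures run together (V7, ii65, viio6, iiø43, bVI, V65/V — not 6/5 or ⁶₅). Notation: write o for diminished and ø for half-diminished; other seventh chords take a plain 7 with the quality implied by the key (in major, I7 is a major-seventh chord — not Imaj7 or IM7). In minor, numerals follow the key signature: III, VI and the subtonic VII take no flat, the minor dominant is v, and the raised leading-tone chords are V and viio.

V7/iv

Stacked in thirds the chord is D-F#-A-C: a dominant seventh chord on D.
D is not a diatonic chord root with this quality in D minor, but it lies a perfect fifth above G (iv), so the chord functions as an applied dominant of iv.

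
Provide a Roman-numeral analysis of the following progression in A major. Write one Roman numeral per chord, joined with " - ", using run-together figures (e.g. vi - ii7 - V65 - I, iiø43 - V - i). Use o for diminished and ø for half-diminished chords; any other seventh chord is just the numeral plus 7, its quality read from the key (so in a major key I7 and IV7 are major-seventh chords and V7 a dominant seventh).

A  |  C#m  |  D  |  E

I - iii - IV - V

A: root A is the tonic; major triad there is I.
C#m has root C#, degree 3 in A major, so iii.
D has root D, degree 4 in A major, so IV.
E has root E, degree 5 in A major, so V.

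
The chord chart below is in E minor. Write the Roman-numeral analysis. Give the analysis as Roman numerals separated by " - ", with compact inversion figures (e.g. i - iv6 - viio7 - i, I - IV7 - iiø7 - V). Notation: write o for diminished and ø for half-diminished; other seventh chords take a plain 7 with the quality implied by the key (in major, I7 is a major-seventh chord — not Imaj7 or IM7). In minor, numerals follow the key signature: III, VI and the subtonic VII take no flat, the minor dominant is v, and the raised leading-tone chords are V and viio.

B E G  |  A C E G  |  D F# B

B-E-G: root E is the tonic; minor triad there is i64.
A-C-E-G: minor seventh chord on A = scale degree 4 → iv7.
D-F#-B: minor triad on B = scale degree 5 → v6.

i64 - iv7 - v6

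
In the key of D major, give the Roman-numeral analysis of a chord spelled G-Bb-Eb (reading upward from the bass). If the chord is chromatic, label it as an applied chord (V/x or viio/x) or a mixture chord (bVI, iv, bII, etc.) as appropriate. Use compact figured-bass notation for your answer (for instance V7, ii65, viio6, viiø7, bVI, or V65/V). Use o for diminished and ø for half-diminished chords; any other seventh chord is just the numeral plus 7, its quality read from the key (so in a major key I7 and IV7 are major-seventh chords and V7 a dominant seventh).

The pitches Eb-G-Bb form a major triad rooted on Eb.
Eb is the lowered second degree of D major (diatonic 2 would be E). This is the Neapolitan sixth — a major triad on the lowered second degree, here in its customary first inversion.
With G in the bass the chord is in first inversion, so the figured bass is 6.

bII6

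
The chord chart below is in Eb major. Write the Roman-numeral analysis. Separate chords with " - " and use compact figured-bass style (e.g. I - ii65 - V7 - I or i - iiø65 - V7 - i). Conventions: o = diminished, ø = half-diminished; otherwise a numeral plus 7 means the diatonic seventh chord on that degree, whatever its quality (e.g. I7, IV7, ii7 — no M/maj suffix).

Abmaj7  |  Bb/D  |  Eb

IV7 - V6 - I

Abmaj7 has root Ab, degree 4 in Eb major, so IV7.
Bb/D has root Bb, degree 5 in Eb major, so V6.
Eb: major triad on Eb = scale degree 1 → I.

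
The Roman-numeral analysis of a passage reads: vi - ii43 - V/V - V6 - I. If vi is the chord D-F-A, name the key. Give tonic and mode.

F major

The chord Dm is a minor triad rooted on D; its label is vi.
If D is scale degree 6 and the mode makes that degree carry a minor triad, the tonic is F and the mode is major.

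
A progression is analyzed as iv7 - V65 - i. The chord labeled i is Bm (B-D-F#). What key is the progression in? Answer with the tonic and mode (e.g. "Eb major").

B minor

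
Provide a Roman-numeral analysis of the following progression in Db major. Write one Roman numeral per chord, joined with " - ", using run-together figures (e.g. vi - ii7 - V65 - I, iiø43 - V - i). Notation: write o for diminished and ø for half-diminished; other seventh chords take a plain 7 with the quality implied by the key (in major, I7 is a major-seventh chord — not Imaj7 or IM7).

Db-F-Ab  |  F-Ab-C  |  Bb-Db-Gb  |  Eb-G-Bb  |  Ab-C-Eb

Db-F-Ab has root Db, degree 1 in Db major, so I.
F-Ab-C: minor triad on F = scale degree 3 → iii.
Bb-Db-Gb: major triad on Gb = scale degree 4 → IV6.
Eb-G-Bb: chromatic; Eb is V of V, so V/V.
Ab-C-Eb: root Ab is the dominant; major triad there is V.

I - iii - IV6 - V/V - V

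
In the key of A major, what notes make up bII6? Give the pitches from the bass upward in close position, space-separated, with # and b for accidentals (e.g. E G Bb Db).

D F Bb

Scale degree 2 in A major is B; lowering it a half step gives Bb. bII6 is the Neapolitan sixth — a major triad on the lowered second degree, here in its customary first inversion.
So the chord is Bb-D-F.
With the 6 figure the chord is in first inversion; from the bass D upward in close position it reads D-F-Bb.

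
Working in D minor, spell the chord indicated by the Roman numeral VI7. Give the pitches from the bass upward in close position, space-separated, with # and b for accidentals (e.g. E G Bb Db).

In D minor, scale degree 6 is Bb, and the diatonic chord built there is a major seventh chord.
That chord is spelled Bb-D-F-A.

Bb D F A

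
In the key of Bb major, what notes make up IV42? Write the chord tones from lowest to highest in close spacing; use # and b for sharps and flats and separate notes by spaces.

D Eb G Bb

In Bb major, scale degree 4 is Eb, and the diatonic chord built there is a major seventh chord.
That chord is spelled Eb-G-Bb-D.
The figured bass 42 indicates third inversion, placing the seventh (D) in the bass: D-Eb-G-Bb.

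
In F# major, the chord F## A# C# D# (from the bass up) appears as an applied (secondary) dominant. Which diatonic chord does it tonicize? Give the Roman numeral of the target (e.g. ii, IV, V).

The chord is a dominant seventh chord on D#.
A dominant resolves down a perfect fifth: D# → G#. In F# major, G# is scale degree 2, i.e. ii.

ii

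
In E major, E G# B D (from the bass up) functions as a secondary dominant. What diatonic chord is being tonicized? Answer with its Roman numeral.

The chord is a dominant seventh chord on E.
A dominant resolves down a perfect fifth: E → A. In E major, A is scale degree 4, i.e. IV.

IV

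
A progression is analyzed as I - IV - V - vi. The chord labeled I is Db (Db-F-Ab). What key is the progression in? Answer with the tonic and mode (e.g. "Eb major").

The chord Db is a major triad rooted on Db; its label is I.
If Db is scale degree 1 and the mode makes that degree carry a major triad, the tonic is Db and the mode is major.

Db major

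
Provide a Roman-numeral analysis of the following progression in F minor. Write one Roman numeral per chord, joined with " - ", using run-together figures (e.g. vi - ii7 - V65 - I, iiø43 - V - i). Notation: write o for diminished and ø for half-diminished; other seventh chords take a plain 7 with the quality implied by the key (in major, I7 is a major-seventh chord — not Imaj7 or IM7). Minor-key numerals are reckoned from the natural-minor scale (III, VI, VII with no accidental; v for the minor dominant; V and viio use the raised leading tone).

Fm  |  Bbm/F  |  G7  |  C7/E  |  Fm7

Fm: minor triad on F = scale degree 1 → i.
Bbm/F has root Bb, degree 4 in F minor, so iv64.
G7: a dominant seventh chord on G, the applied dominant of V → V7/V.
C7/E: dominant seventh chord on C = scale degree 5 → V65.
Fm7 has root F, degree 1 in F minor, so i7.

i - iv64 - V7/V - V65 - i7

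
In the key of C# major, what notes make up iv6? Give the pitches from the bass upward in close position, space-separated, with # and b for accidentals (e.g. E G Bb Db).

A C# F#

Scale degree 4 in C# major is F#; here the chord built on it is altered to a minor triad. iv6 is the minor subdominant, borrowed from the parallel minor.
So the chord is F#-A-C#, a minor triad.
The figured bass 6 indicates first inversion, placing the third (A) in the bass: A-C#-F#.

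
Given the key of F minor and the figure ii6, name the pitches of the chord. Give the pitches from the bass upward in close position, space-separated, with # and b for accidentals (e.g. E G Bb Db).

Bb D G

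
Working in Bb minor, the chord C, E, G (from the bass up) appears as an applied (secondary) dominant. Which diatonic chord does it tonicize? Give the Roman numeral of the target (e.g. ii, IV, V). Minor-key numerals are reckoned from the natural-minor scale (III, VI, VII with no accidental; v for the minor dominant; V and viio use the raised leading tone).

The chord is a major triad on C.
A dominant resolves down a perfect fifth: C → F. In Bb minor, F is scale degree 5, i.e. V.

V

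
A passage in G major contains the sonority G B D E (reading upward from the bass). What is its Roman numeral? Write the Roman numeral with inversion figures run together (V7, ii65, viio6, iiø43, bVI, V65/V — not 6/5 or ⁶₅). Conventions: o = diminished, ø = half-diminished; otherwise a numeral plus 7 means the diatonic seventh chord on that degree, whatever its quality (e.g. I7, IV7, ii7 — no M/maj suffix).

vi65

Stacked in thirds the chord is E-G-B-D: a minor seventh chord on E.
E is scale degree 6 in G major, and a minor seventh chord on that degree is written vi7.
With G in the bass the chord is in first inversion, so the figured bass is 65.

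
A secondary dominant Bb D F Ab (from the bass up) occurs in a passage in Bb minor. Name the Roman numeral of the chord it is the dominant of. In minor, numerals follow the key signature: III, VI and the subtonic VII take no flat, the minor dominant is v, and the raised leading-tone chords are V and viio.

iv

The chord is a dominant seventh chord on Bb.
A dominant resolves down a perfect fifth: Bb → Eb. In Bb minor, Eb is scale degree 4, i.e. iv.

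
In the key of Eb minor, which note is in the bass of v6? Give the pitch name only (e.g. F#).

v in Eb minor has root Bb; the chord is Bb-Db-F.
The figure 6 means first inversion — the third is in the bass.

Db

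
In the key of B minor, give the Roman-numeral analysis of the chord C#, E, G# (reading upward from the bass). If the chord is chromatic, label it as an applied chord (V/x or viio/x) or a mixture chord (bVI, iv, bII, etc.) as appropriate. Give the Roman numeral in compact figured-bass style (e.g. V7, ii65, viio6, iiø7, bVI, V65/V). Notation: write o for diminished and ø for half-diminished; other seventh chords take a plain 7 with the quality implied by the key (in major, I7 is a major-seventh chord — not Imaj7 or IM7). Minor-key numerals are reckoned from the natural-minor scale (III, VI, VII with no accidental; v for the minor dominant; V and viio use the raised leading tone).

ii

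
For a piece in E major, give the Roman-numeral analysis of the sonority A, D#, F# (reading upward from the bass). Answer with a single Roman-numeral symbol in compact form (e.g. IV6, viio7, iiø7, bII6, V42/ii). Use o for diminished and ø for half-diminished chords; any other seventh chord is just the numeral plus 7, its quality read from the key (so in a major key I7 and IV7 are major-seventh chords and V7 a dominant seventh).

viio64

The pitches D#-F#-A form a diminished triad rooted on D#.
In E major, D# is the leading tone; the diatonic diminished triad there is viio.
With A in the bass the chord is in second inversion, so the figured bass is 64.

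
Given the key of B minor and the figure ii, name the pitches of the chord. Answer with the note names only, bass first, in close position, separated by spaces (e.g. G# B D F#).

C# E G#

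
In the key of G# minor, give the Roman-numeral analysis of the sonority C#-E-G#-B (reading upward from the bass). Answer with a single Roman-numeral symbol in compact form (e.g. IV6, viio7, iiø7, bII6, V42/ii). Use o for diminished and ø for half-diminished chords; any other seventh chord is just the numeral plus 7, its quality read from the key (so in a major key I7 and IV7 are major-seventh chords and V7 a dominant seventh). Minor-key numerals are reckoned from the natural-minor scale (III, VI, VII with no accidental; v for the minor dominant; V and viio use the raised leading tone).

The pitches C#-E-G#-B form a minor seventh chord rooted on C#.
In G# minor, C# is the subdominant; the diatonic minor seventh chord there is iv7.

iv7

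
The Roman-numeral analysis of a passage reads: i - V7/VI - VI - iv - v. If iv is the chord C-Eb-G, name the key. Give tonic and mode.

G minor

iv is given as C-Eb-G — a minor triad with root C.
iv on C implies C is the subdominant; that puts the tonic at G, and the lowercase numeral fits minor mode.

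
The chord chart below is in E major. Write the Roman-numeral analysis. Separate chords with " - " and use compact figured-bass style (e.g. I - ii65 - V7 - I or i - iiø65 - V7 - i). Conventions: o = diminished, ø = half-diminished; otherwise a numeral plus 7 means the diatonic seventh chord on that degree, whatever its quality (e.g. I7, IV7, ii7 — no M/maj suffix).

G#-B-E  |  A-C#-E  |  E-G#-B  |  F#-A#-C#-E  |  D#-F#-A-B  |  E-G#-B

G#-B-E: major triad on E = scale degree 1 → I6.
A-C#-E: root A is the subdominant; major triad there is IV.
E-G#-B: major triad on E = scale degree 1 → I.
F#-A#-C#-E is the secondary dominant of V (dominant seventh chord on F#): V7/V.
D#-F#-A-B: root B is the dominant; dominant seventh chord there is V65.
E-G#-B has root E, degree 1 in E major, so I.

I6 - IV - I - V7/V - V65 - I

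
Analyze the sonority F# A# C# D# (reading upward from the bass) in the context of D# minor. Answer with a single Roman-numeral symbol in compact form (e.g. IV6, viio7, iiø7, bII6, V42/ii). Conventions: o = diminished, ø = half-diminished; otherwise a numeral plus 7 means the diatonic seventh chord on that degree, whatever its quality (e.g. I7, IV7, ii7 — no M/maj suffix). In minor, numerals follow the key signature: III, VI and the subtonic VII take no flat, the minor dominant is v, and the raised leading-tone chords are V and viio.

i65

Stacked in thirds the chord is D#-F#-A#-C#: a minor seventh chord on D#.
In D# minor, D# is the tonic; the diatonic minor seventh chord there is i7.
With F# in the bass the chord is in first inversion, so the figured bass is 65.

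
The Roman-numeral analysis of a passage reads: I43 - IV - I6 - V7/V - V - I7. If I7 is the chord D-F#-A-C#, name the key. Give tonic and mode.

D major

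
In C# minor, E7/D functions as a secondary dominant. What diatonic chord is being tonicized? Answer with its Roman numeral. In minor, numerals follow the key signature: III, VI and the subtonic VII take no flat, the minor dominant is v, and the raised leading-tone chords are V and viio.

VI

The chord is a dominant seventh chord on E.
A dominant resolves down a perfect fifth: E → A. In C# minor, A is scale degree 6, i.e. VI.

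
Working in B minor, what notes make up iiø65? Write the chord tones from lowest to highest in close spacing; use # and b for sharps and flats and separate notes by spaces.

In B minor, the supertonic is C#, and the diatonic chord built there is a half-diminished seventh chord.
Stacking thirds from C# gives C#-E-G-B.
With the 65 figure the chord is in first inversion; from the bass E upward in close position it reads E-G-B-C#.

E G B C#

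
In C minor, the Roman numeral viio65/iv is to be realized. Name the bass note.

The applied chord viio65/iv is rooted on E: E-G-Bb-Db.
The figure 65 means first inversion — the third is in the bass.

G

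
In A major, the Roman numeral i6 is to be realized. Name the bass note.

i in A major has root A; the chord is A-C-E.
The figure 6 means first inversion — the third is in the bass.

C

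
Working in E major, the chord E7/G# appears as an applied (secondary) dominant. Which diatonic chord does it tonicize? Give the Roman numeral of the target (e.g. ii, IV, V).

IV

The chord is a dominant seventh chord on E.
A dominant resolves down a perfect fifth: E → A. In E major, A is scale degree 4, i.e. IV.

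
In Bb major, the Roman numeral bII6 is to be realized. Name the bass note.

Eb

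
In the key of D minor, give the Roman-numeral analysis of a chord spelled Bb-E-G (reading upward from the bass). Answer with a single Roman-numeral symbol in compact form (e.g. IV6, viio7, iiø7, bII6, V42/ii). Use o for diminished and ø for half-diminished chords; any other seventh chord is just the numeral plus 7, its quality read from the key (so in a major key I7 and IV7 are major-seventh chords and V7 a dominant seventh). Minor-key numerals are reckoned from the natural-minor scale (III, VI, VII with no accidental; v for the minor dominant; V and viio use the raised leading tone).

iio64

Stacked in thirds the chord is E-G-Bb: a diminished triad on E.
In D minor, E is the supertonic; the diatonic diminished triad there is iio.
With Bb in the bass the chord is in second inversion, so the figured bass is 64.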